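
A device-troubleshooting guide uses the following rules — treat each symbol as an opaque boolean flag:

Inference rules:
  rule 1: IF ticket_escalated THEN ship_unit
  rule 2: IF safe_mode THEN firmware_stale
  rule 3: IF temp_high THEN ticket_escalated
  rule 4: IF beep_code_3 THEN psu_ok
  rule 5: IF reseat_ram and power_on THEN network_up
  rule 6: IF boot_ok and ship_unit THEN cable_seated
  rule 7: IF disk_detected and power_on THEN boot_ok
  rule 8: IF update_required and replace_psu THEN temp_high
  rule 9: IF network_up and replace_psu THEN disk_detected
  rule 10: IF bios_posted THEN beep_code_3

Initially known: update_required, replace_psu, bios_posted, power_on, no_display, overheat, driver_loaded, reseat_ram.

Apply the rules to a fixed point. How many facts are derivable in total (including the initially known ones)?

Round 1: rule 5 [IF reseat_ram and power_on THEN network_up]; rule 8 [IF update_required and replace_psu THEN temp_high]; rule 10 [IF bios_posted THEN beep_code_3]. Adds network_up, temp_high, beep_code_3.
Round 2: rule 3 [IF temp_high THEN ticket_escalated]; rule 4 [IF beep_code_3 THEN psu_ok]; rule 9 [IF network_up and replace_psu THEN disk_detected]. Adds ticket_escalated, psu_ok, disk_detected.
Round 3: rule 1 [IF ticket_escalated THEN ship_unit]; rule 7 [IF disk_detected and power_on THEN boot_ok]. Adds ship_unit, boot_ok.
Round 4: rule 6 [IF boot_ok and ship_unit THEN cable_seated]. Adds cable_seated.
Closure: {beep_code_3, bios_posted, boot_ok, cable_seated, disk_detected, driver_loaded, network_up, no_display, overheat, power_on, psu_ok, replace_psu, reseat_ram, ship_unit, temp_high, ticket_escalated, update_required} — 17 facts.

17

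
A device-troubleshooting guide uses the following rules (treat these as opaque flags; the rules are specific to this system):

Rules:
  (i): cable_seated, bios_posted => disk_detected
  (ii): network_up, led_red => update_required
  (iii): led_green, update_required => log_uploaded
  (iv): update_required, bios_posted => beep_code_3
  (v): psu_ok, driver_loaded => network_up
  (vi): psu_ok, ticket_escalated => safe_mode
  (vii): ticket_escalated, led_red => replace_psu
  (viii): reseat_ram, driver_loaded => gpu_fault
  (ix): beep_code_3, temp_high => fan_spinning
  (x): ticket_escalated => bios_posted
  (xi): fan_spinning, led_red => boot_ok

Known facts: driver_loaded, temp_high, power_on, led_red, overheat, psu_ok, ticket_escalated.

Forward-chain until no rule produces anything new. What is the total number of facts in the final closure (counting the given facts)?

Round 1 — (v), (vi), (vii), (x), derive network_up, safe_mode, replace_psu, bios_posted.
Round 2 — (ii), derive update_required.
Round 3 — (iv), derive beep_code_3.
Round 4 — (ix), derive fan_spinning.
Round 5 — (xi), derive boot_ok.
Closure: {beep_code_3, bios_posted, boot_ok, driver_loaded, fan_spinning, led_red, network_up, overheat, power_on, psu_ok, replace_psu, safe_mode, temp_high, ticket_escalated, update_required} — 15 facts.

15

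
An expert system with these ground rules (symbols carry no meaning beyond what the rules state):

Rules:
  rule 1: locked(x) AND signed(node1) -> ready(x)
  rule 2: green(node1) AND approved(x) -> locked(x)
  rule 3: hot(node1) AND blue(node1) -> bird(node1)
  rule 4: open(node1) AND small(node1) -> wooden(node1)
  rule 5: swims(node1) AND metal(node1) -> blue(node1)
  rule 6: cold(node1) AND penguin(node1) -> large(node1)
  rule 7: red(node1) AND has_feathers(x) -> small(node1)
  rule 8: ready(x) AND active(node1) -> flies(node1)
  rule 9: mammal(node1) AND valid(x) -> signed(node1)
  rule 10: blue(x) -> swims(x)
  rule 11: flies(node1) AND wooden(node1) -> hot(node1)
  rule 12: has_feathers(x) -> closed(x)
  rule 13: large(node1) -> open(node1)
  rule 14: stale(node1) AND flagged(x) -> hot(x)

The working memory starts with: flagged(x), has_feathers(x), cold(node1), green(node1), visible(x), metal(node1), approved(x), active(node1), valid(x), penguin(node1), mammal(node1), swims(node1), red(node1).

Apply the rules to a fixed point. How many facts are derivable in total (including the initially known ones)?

Round 1: rule 2 [green(node1) AND approved(x) -> locked(x)]; rule 5 [swims(node1) AND metal(node1) -> blue(node1)]; rule 6 [cold(node1) AND penguin(node1) -> large(node1)]; rule 7 [red(node1) AND has_feathers(x) -> small(node1)]; rule 9 [mammal(node1) AND valid(x) -> signed(node1)]; rule 12 [has_feathers(x) -> closed(x)]. Adds locked(x), blue(node1), large(node1), small(node1), signed(node1), closed(x).
Round 2: rule 1 [locked(x) AND signed(node1) -> ready(x)]; rule 13 [large(node1) -> open(node1)]. Adds ready(x), open(node1).
Round 3: rule 4 [open(node1) AND small(node1) -> wooden(node1)]; rule 8 [ready(x) AND active(node1) -> flies(node1)]. Adds wooden(node1), flies(node1).
Round 4: rule 11 [flies(node1) AND wooden(node1) -> hot(node1)]. Adds hot(node1).
Round 5: rule 3 [hot(node1) AND blue(node1) -> bird(node1)]. Adds bird(node1).
Closure: {active(node1), approved(x), bird(node1), blue(node1), closed(x), cold(node1), flagged(x), flies(node1), green(node1), has_feathers(x), hot(node1), large(node1), locked(x), mammal(node1), metal(node1), open(node1), penguin(node1), ready(x), red(node1), signed(node1), small(node1), swims(node1), valid(x), visible(x), wooden(node1)} — 25 facts.

25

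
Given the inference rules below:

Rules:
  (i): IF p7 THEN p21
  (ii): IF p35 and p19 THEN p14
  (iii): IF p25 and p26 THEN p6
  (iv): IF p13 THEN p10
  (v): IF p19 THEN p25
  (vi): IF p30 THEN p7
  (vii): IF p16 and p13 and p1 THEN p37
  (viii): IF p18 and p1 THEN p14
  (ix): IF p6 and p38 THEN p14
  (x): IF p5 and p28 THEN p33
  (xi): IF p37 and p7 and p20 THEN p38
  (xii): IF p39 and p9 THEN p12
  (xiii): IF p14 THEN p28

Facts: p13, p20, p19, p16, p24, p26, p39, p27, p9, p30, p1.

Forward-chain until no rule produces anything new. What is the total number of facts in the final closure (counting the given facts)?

21

Round 1 fires (iv), (v), (vi), (vii), (xii), giving p10, p25, p7, p37, p12.
Round 2 fires (i), (iii), (xi), giving p21, p6, p38.
Round 3 fires (ix), giving p14.
Round 4 fires (xiii), giving p28.
Closure: {p1, p10, p12, p13, p14, p16, p19, p20, p21, p24, p25, p26, p27, p28, p30, p37, p38, p39, p6, p7, p9} — 21 facts.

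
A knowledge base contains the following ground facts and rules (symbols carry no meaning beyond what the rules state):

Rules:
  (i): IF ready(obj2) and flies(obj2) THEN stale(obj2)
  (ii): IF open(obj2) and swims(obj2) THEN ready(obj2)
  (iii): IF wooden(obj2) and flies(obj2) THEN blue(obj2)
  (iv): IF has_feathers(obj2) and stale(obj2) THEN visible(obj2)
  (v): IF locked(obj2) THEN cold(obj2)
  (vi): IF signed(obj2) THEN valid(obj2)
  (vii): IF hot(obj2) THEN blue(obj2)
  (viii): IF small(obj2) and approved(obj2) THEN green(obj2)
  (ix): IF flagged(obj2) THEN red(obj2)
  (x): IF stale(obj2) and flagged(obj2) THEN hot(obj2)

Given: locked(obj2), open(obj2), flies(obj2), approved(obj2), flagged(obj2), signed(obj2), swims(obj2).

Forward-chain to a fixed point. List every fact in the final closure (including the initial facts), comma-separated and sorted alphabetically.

approved(obj2), blue(obj2), cold(obj2), flagged(obj2), flies(obj2), hot(obj2), locked(obj2), open(obj2), ready(obj2), red(obj2), signed(obj2), stale(obj2), swims(obj2), valid(obj2)

Round 1 fires (ii), (v), (vi), (ix), giving ready(obj2), cold(obj2), valid(obj2), red(obj2).
Round 2 fires (i), giving stale(obj2).
Round 3 fires (x), giving hot(obj2).
Round 4 fires (vii), giving blue(obj2).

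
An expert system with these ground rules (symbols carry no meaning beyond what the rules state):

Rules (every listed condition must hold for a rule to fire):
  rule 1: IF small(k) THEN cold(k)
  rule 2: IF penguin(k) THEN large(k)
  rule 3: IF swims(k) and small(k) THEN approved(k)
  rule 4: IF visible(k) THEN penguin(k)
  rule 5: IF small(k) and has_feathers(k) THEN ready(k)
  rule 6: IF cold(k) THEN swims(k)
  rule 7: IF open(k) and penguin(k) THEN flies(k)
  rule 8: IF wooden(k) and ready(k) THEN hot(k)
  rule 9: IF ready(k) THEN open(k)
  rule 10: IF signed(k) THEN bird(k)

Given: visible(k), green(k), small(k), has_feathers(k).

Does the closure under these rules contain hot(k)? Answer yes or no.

Round 1: rule 1 [IF small(k) THEN cold(k)]; rule 4 [IF visible(k) THEN penguin(k)]; rule 5 [IF small(k) and has_feathers(k) THEN ready(k)]. Adds cold(k), penguin(k), ready(k).
Round 2: rule 2 [IF penguin(k) THEN large(k)]; rule 6 [IF cold(k) THEN swims(k)]; rule 9 [IF ready(k) THEN open(k)]. Adds large(k), swims(k), open(k).
Round 3: rule 3 [IF swims(k) and small(k) THEN approved(k)]; rule 7 [IF open(k) and penguin(k) THEN flies(k)]. Adds approved(k), flies(k).
Fixed point reached. hot(k) is concluded only by rule 8; rule 8 needs wooden(k) (never derived).

no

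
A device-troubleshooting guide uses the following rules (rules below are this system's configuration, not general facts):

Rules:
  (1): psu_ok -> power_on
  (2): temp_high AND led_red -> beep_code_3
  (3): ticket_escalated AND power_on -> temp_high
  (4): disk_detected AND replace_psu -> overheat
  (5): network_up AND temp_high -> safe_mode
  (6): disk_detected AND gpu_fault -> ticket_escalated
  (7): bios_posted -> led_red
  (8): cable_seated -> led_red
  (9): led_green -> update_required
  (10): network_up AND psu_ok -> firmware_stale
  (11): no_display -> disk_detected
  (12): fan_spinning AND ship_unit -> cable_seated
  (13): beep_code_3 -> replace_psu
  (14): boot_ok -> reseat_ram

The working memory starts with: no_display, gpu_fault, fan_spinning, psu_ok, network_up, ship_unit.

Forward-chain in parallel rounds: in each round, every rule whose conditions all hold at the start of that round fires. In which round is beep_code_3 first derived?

4

Round 1: (1) [psu_ok -> power_on]; (10) [network_up AND psu_ok -> firmware_stale]; (11) [no_display -> disk_detected]; (12) [fan_spinning AND ship_unit -> cable_seated]. Adds power_on, firmware_stale, disk_detected, cable_seated.
Round 2: (6) [disk_detected AND gpu_fault -> ticket_escalated]; (8) [cable_seated -> led_red]. Adds ticket_escalated, led_red.
Round 3: (3) [ticket_escalated AND power_on -> temp_high]. Adds temp_high.
Round 4: (2) [temp_high AND led_red -> beep_code_3]; (5) [network_up AND temp_high -> safe_mode]. Adds beep_code_3, safe_mode.
beep_code_3 first appears in round 4.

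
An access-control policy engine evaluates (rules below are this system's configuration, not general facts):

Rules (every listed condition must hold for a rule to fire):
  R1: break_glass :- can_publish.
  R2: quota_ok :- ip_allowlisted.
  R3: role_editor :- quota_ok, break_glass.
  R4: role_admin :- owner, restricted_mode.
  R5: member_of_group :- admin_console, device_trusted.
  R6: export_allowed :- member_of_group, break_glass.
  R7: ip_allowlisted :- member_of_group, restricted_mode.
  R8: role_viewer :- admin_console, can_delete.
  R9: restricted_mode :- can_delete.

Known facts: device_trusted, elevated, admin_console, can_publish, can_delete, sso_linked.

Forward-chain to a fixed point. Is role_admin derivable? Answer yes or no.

no

Round 1 — R1, R5, R8, R9, derive break_glass, member_of_group, role_viewer, restricted_mode.
Round 2 — R6, R7, derive export_allowed, ip_allowlisted.
Round 3 — R2, derive quota_ok.
Round 4 — R3, derive role_editor.
Fixed point reached. role_admin is concluded only by R4; R4 needs owner (never derived).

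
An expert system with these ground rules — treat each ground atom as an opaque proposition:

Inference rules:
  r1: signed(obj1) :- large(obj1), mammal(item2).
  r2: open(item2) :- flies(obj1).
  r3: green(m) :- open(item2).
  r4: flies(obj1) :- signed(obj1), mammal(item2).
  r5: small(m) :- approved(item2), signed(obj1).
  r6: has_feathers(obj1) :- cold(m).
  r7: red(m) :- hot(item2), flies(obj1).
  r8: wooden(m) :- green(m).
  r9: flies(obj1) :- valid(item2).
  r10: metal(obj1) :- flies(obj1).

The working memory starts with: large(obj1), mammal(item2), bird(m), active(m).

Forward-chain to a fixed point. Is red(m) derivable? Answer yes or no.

Round 1 — r1, derive signed(obj1).
Round 2 — r4, derive flies(obj1).
Round 3 — r2, r10, derive open(item2), metal(obj1).
Round 4 — r3, derive green(m).
Round 5 — r8, derive wooden(m).
Fixed point reached. red(m) is concluded only by r7; r7 needs hot(item2) (never derived).

no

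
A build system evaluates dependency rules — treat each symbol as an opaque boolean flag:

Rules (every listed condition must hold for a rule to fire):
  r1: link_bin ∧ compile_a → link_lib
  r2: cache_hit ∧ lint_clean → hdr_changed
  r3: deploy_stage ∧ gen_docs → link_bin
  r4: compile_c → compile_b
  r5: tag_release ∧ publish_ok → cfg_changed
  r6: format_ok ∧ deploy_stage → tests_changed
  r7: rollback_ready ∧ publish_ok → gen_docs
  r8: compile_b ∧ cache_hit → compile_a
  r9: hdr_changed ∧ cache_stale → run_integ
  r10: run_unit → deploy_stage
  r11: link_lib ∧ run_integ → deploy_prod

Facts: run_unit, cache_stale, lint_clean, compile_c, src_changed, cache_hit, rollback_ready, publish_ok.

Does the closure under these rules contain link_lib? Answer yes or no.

Round 1: r2 [cache_hit ∧ lint_clean → hdr_changed]; r4 [compile_c → compile_b]; r7 [rollback_ready ∧ publish_ok → gen_docs]; r10 [run_unit → deploy_stage]. New: hdr_changed, compile_b, gen_docs, deploy_stage.
Round 2: r3 [deploy_stage ∧ gen_docs → link_bin]; r8 [compile_b ∧ cache_hit → compile_a]; r9 [hdr_changed ∧ cache_stale → run_integ]. New: link_bin, compile_a, run_integ.
Round 3: r1 [link_bin ∧ compile_a → link_lib]. New: link_lib.
Round 4: r11 [link_lib ∧ run_integ → deploy_prod]. New: deploy_prod.
link_lib appears in round 3, so it is derivable.

yes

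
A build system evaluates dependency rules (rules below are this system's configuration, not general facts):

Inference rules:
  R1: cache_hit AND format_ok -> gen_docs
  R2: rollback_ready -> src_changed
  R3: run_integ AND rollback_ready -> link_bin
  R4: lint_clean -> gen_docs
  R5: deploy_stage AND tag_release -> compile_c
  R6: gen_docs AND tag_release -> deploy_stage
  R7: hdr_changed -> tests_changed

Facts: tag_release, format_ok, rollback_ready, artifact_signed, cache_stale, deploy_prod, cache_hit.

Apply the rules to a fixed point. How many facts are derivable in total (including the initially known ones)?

11

Round 1: R1 [cache_hit AND format_ok -> gen_docs]; R2 [rollback_ready -> src_changed]. New: gen_docs, src_changed.
Round 2: R6 [gen_docs AND tag_release -> deploy_stage]. New: deploy_stage.
Round 3: R5 [deploy_stage AND tag_release -> compile_c]. New: compile_c.
Closure: {artifact_signed, cache_hit, cache_stale, compile_c, deploy_prod, deploy_stage, format_ok, gen_docs, rollback_ready, src_changed, tag_release} — 11 facts.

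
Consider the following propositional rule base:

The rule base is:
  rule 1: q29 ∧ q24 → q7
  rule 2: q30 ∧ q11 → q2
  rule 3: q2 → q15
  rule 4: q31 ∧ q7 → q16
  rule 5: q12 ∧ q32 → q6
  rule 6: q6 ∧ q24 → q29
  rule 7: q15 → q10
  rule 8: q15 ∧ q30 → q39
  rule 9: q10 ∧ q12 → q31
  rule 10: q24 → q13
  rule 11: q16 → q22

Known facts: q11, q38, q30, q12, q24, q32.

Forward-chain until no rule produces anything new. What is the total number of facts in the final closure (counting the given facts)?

17

Round 1: rule 2 [q30 ∧ q11 → q2]; rule 5 [q12 ∧ q32 → q6]; rule 10 [q24 → q13]. Adds q2, q6, q13.
Round 2: rule 3 [q2 → q15]; rule 6 [q6 ∧ q24 → q29]. Adds q15, q29.
Round 3: rule 1 [q29 ∧ q24 → q7]; rule 7 [q15 → q10]; rule 8 [q15 ∧ q30 → q39]. Adds q7, q10, q39.
Round 4: rule 9 [q10 ∧ q12 → q31]. Adds q31.
Round 5: rule 4 [q31 ∧ q7 → q16]. Adds q16.
Round 6: rule 11 [q16 → q22]. Adds q22.
Closure: {q10, q11, q12, q13, q15, q16, q2, q22, q24, q29, q30, q31, q32, q38, q39, q6, q7} — 17 facts.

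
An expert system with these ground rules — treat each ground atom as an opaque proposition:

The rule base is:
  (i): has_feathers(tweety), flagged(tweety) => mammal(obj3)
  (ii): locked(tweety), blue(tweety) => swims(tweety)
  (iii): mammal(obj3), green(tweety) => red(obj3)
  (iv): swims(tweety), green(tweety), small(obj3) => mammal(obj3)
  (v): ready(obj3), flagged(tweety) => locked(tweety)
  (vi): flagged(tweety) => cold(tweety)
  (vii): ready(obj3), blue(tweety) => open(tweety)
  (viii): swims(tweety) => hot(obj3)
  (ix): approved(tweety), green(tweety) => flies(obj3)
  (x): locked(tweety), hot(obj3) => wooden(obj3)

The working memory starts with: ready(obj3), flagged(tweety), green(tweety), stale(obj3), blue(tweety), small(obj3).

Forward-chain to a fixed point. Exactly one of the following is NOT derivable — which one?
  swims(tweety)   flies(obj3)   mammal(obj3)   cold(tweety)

flies(obj3)

[1] (v) [ready(obj3), flagged(tweety) => locked(tweety)]; (vi) [flagged(tweety) => cold(tweety)]; (vii) [ready(obj3), blue(tweety) => open(tweety)]. ⇒ new: locked(tweety), cold(tweety), open(tweety).
[2] (ii) [locked(tweety), blue(tweety) => swims(tweety)]. ⇒ new: swims(tweety).
[3] (iv) [swims(tweety), green(tweety), small(obj3) => mammal(obj3)]; (viii) [swims(tweety) => hot(obj3)]. ⇒ new: mammal(obj3), hot(obj3).
[4] (iii) [mammal(obj3), green(tweety) => red(obj3)]; (x) [locked(tweety), hot(obj3) => wooden(obj3)]. ⇒ new: red(obj3), wooden(obj3).
Derived: cold(tweety) (round 1), mammal(obj3) (round 3), swims(tweety) (round 2). flies(obj3) never appears in any round.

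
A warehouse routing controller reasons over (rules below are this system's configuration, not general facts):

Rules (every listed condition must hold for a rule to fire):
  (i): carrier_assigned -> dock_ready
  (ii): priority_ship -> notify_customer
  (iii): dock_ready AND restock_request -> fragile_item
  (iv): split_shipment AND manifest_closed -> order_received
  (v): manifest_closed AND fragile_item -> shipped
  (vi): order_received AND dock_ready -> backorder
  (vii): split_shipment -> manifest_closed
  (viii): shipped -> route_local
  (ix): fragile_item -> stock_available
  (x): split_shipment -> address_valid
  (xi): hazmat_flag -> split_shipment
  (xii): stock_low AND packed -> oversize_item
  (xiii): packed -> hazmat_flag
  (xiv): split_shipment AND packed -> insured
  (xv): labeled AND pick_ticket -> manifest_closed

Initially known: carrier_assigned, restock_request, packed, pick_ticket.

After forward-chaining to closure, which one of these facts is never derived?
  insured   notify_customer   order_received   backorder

Round 1: (i) [carrier_assigned -> dock_ready]; (xiii) [packed -> hazmat_flag]. Adds dock_ready, hazmat_flag.
Round 2: (iii) [dock_ready AND restock_request -> fragile_item]; (xi) [hazmat_flag -> split_shipment]. Adds fragile_item, split_shipment.
Round 3: (vii) [split_shipment -> manifest_closed]; (ix) [fragile_item -> stock_available]; (x) [split_shipment -> address_valid]; (xiv) [split_shipment AND packed -> insured]. Adds manifest_closed, stock_available, address_valid, insured.
Round 4: (iv) [split_shipment AND manifest_closed -> order_received]; (v) [manifest_closed AND fragile_item -> shipped]. Adds order_received, shipped.
Round 5: (vi) [order_received AND dock_ready -> backorder]; (viii) [shipped -> route_local]. Adds backorder, route_local.
Derived: backorder (round 5), insured (round 3), order_received (round 4). notify_customer never appears in any round.

notify_customer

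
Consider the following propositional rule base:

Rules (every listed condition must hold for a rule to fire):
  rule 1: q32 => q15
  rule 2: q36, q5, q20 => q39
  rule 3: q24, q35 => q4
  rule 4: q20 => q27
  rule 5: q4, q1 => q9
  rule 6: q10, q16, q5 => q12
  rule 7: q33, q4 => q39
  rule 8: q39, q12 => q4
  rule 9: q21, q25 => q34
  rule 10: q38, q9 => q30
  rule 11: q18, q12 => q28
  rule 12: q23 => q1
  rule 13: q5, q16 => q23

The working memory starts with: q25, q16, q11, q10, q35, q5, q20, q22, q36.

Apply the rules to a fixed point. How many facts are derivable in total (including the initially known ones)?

Round 1 — rule 2, rule 4, rule 6, rule 13, derive q39, q27, q12, q23.
Round 2 — rule 8, rule 12, derive q4, q1.
Round 3 — rule 5, derive q9.
Closure: {q1, q10, q11, q12, q16, q20, q22, q23, q25, q27, q35, q36, q39, q4, q5, q9} — 16 facts.

16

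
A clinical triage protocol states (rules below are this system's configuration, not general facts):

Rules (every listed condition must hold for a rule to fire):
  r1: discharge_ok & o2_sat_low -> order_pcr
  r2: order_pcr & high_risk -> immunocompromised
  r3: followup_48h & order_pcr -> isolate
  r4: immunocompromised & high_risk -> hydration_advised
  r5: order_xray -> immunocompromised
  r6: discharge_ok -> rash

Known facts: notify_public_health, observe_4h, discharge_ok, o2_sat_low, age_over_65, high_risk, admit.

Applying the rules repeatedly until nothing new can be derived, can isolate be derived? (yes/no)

no

Round 1: r1 [discharge_ok & o2_sat_low -> order_pcr]; r6 [discharge_ok -> rash]. New: order_pcr, rash.
Round 2: r2 [order_pcr & high_risk -> immunocompromised]. New: immunocompromised.
Round 3: r4 [immunocompromised & high_risk -> hydration_advised]. New: hydration_advised.
Fixed point reached. isolate is concluded only by r3; r3 needs followup_48h (never derived).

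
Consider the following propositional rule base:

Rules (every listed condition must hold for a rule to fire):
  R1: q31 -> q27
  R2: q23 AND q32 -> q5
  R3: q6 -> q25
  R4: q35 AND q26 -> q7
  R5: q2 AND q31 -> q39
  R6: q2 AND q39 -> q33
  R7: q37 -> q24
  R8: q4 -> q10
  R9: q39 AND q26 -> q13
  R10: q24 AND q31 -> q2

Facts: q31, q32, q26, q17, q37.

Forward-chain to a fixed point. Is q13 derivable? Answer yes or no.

Round 1: R1 [q31 -> q27]; R7 [q37 -> q24]. Adds q27, q24.
Round 2: R10 [q24 AND q31 -> q2]. Adds q2.
Round 3: R5 [q2 AND q31 -> q39]. Adds q39.
Round 4: R6 [q2 AND q39 -> q33]; R9 [q39 AND q26 -> q13]. Adds q33, q13.
q13 appears in round 4, so it is derivable.

yes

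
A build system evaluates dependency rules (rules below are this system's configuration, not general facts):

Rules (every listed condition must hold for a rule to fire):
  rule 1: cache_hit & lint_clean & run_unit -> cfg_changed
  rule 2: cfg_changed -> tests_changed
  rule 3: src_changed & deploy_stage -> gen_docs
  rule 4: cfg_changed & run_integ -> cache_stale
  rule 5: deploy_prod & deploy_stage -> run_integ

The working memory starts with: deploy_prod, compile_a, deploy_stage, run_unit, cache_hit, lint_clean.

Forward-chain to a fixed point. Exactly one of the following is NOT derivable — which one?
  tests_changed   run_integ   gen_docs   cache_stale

[1] rule 1 [cache_hit & lint_clean & run_unit -> cfg_changed]; rule 5 [deploy_prod & deploy_stage -> run_integ]. ⇒ new: cfg_changed, run_integ.
[2] rule 2 [cfg_changed -> tests_changed]; rule 4 [cfg_changed & run_integ -> cache_stale]. ⇒ new: tests_changed, cache_stale.
Derived: cache_stale (round 2), tests_changed (round 2), run_integ (round 1). gen_docs never appears in any round.

gen_docs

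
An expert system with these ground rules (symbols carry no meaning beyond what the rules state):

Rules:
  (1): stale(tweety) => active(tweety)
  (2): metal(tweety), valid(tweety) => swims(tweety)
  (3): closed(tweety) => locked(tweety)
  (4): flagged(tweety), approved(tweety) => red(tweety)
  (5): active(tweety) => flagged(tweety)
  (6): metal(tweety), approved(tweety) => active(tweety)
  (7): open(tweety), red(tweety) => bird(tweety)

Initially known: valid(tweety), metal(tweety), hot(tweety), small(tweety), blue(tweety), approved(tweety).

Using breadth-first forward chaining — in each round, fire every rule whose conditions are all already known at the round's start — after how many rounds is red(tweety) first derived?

3

Round 1: (2) [metal(tweety), valid(tweety) => swims(tweety)]; (6) [metal(tweety), approved(tweety) => active(tweety)]. Adds swims(tweety), active(tweety).
Round 2: (5) [active(tweety) => flagged(tweety)]. Adds flagged(tweety).
Round 3: (4) [flagged(tweety), approved(tweety) => red(tweety)]. Adds red(tweety).
red(tweety) first appears in round 3.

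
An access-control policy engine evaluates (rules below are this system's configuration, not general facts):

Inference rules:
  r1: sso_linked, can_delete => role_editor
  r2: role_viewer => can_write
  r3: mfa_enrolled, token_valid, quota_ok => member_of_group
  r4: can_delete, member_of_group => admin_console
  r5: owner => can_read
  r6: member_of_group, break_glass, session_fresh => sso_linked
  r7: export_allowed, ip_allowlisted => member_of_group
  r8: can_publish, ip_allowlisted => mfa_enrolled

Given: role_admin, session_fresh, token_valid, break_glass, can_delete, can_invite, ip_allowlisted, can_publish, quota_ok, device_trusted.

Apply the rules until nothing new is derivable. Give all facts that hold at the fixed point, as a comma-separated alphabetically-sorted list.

Round 1: r8 [can_publish, ip_allowlisted => mfa_enrolled]. New: mfa_enrolled.
Round 2: r3 [mfa_enrolled, token_valid, quota_ok => member_of_group]. New: member_of_group.
Round 3: r4 [can_delete, member_of_group => admin_console]; r6 [member_of_group, break_glass, session_fresh => sso_linked]. New: admin_console, sso_linked.
Round 4: r1 [sso_linked, can_delete => role_editor]. New: role_editor.

admin_console, break_glass, can_delete, can_invite, can_publish, device_trusted, ip_allowlisted, member_of_group, mfa_enrolled, quota_ok, role_admin, role_editor, session_fresh, sso_linked, token_valid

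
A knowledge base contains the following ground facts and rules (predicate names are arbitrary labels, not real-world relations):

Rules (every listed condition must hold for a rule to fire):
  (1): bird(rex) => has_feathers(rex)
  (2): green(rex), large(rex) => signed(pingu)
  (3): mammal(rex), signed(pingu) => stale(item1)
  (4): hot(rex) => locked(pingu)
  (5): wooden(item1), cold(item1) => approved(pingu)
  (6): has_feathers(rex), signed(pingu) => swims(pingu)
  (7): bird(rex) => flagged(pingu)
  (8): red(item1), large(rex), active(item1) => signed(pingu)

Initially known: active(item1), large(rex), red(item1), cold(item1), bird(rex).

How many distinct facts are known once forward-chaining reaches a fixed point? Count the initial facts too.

Round 1 fires (1), (7), (8), giving has_feathers(rex), flagged(pingu), signed(pingu).
Round 2 fires (6), giving swims(pingu).
Closure: {active(item1), bird(rex), cold(item1), flagged(pingu), has_feathers(rex), large(rex), red(item1), signed(pingu), swims(pingu)} — 9 facts.

9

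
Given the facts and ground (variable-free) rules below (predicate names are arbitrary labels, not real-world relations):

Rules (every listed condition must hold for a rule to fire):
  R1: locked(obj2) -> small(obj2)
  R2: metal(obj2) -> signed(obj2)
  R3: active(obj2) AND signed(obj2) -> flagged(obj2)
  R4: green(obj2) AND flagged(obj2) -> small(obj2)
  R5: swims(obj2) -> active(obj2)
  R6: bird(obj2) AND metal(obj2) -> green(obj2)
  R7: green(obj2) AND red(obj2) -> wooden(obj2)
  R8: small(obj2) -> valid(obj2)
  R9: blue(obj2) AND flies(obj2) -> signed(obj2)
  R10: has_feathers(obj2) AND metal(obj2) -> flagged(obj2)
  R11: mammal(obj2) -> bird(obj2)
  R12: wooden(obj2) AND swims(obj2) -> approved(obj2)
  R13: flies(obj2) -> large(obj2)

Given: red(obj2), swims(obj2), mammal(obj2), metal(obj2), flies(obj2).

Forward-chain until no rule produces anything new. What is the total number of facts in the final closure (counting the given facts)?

15

Round 1: R2 [metal(obj2) -> signed(obj2)]; R5 [swims(obj2) -> active(obj2)]; R11 [mammal(obj2) -> bird(obj2)]; R13 [flies(obj2) -> large(obj2)]. Adds signed(obj2), active(obj2), bird(obj2), large(obj2).
Round 2: R3 [active(obj2) AND signed(obj2) -> flagged(obj2)]; R6 [bird(obj2) AND metal(obj2) -> green(obj2)]. Adds flagged(obj2), green(obj2).
Round 3: R4 [green(obj2) AND flagged(obj2) -> small(obj2)]; R7 [green(obj2) AND red(obj2) -> wooden(obj2)]. Adds small(obj2), wooden(obj2).
Round 4: R8 [small(obj2) -> valid(obj2)]; R12 [wooden(obj2) AND swims(obj2) -> approved(obj2)]. Adds valid(obj2), approved(obj2).
Closure: {active(obj2), approved(obj2), bird(obj2), flagged(obj2), flies(obj2), green(obj2), large(obj2), mammal(obj2), metal(obj2), red(obj2), signed(obj2), small(obj2), swims(obj2), valid(obj2), wooden(obj2)} — 15 facts.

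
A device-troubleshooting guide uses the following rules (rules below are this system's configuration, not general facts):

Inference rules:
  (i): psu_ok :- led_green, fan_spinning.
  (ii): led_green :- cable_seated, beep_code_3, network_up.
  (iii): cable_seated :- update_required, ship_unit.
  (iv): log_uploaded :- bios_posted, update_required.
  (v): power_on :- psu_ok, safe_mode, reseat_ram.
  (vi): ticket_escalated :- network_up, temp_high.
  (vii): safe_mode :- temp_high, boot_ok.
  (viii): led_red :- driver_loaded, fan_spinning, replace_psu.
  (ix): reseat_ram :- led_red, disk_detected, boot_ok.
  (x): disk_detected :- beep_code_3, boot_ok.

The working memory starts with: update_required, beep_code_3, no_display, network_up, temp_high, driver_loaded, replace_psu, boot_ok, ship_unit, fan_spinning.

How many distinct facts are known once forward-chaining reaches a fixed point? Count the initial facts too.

19

Round 1: (iii) [cable_seated :- update_required, ship_unit.]; (vi) [ticket_escalated :- network_up, temp_high.]; (vii) [safe_mode :- temp_high, boot_ok.]; (viii) [led_red :- driver_loaded, fan_spinning, replace_psu.]; (x) [disk_detected :- beep_code_3, boot_ok.]. New: cable_seated, ticket_escalated, safe_mode, led_red, disk_detected.
Round 2: (ii) [led_green :- cable_seated, beep_code_3, network_up.]; (ix) [reseat_ram :- led_red, disk_detected, boot_ok.]. New: led_green, reseat_ram.
Round 3: (i) [psu_ok :- led_green, fan_spinning.]. New: psu_ok.
Round 4: (v) [power_on :- psu_ok, safe_mode, reseat_ram.]. New: power_on.
Closure: {beep_code_3, boot_ok, cable_seated, disk_detected, driver_loaded, fan_spinning, led_green, led_red, network_up, no_display, power_on, psu_ok, replace_psu, reseat_ram, safe_mode, ship_unit, temp_high, ticket_escalated, update_required} — 19 facts.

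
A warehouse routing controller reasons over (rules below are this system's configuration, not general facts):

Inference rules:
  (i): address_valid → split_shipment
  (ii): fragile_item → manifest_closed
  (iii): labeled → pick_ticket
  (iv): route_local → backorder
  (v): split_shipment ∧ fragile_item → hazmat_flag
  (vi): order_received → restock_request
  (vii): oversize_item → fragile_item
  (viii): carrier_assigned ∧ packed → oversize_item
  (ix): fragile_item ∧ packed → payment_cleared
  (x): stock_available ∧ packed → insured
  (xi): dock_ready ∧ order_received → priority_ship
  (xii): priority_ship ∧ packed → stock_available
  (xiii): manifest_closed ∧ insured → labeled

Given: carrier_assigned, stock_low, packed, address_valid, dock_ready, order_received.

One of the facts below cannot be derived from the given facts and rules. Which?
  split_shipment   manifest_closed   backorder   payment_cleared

Round 1 — (i), (vi), (viii), (xi), derive split_shipment, restock_request, oversize_item, priority_ship.
Round 2 — (vii), (xii), derive fragile_item, stock_available.
Round 3 — (ii), (v), (ix), (x), derive manifest_closed, hazmat_flag, payment_cleared, insured.
Round 4 — (xiii), derive labeled.
Round 5 — (iii), derive pick_ticket.
Derived: manifest_closed (round 3), payment_cleared (round 3), split_shipment (round 1). backorder never appears in any round.

backorder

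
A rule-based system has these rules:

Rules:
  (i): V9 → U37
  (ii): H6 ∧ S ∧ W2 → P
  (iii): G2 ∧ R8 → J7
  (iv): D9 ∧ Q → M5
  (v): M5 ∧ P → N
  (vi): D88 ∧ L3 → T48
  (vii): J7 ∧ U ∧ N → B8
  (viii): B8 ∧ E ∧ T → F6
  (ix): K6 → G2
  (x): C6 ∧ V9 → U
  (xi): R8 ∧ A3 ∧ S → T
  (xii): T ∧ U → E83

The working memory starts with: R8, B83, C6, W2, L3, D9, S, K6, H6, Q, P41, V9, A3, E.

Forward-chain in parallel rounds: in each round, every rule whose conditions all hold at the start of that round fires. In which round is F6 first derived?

4

[1] (i) [V9 → U37]; (ii) [H6 ∧ S ∧ W2 → P]; (iv) [D9 ∧ Q → M5]; (ix) [K6 → G2]; (x) [C6 ∧ V9 → U]; (xi) [R8 ∧ A3 ∧ S → T]. ⇒ new: U37, P, M5, G2, U, T.
[2] (iii) [G2 ∧ R8 → J7]; (v) [M5 ∧ P → N]; (xii) [T ∧ U → E83]. ⇒ new: J7, N, E83.
[3] (vii) [J7 ∧ U ∧ N → B8]. ⇒ new: B8.
[4] (viii) [B8 ∧ E ∧ T → F6]. ⇒ new: F6.
F6 first appears in round 4.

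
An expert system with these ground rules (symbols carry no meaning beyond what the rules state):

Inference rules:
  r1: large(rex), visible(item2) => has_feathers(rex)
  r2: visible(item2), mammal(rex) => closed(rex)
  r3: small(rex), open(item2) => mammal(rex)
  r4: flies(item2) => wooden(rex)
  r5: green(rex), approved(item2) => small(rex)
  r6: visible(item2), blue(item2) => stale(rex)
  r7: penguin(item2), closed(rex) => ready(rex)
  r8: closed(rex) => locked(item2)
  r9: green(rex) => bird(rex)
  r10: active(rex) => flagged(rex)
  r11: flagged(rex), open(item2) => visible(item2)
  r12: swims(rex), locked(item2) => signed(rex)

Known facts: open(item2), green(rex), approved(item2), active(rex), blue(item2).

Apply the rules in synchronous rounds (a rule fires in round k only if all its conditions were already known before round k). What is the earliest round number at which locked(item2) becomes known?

4

Round 1 fires r5, r9, r10, giving small(rex), bird(rex), flagged(rex).
Round 2 fires r3, r11, giving mammal(rex), visible(item2).
Round 3 fires r2, r6, giving closed(rex), stale(rex).
Round 4 fires r8, giving locked(item2).
locked(item2) first appears in round 4.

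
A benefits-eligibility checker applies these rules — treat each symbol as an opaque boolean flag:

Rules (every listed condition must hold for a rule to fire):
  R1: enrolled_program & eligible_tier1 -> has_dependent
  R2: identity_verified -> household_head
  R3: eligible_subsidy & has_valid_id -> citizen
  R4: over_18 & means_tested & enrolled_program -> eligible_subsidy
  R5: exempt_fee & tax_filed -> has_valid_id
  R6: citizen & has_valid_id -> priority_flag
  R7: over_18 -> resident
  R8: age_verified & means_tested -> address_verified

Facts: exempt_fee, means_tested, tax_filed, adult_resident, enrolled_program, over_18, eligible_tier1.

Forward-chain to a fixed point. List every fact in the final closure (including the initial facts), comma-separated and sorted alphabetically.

Round 1 — R1, R4, R5, R7, derive has_dependent, eligible_subsidy, has_valid_id, resident.
Round 2 — R3, derive citizen.
Round 3 — R6, derive priority_flag.

adult_resident, citizen, eligible_subsidy, eligible_tier1, enrolled_program, exempt_fee, has_dependent, has_valid_id, means_tested, over_18, priority_flag, resident, tax_filed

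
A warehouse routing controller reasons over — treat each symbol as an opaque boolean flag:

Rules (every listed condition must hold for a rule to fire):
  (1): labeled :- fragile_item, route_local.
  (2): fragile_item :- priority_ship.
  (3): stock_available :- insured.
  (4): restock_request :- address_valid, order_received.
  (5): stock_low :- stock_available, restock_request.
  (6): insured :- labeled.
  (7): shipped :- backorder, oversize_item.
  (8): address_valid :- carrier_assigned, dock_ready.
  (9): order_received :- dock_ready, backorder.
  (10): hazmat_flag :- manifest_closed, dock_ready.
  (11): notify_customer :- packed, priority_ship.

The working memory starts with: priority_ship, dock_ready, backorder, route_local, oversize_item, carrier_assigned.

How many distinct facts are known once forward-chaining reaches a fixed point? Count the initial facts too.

Round 1: (2) [fragile_item :- priority_ship.]; (7) [shipped :- backorder, oversize_item.]; (8) [address_valid :- carrier_assigned, dock_ready.]; (9) [order_received :- dock_ready, backorder.]. New: fragile_item, shipped, address_valid, order_received.
Round 2: (1) [labeled :- fragile_item, route_local.]; (4) [restock_request :- address_valid, order_received.]. New: labeled, restock_request.
Round 3: (6) [insured :- labeled.]. New: insured.
Round 4: (3) [stock_available :- insured.]. New: stock_available.
Round 5: (5) [stock_low :- stock_available, restock_request.]. New: stock_low.
Closure: {address_valid, backorder, carrier_assigned, dock_ready, fragile_item, insured, labeled, order_received, oversize_item, priority_ship, restock_request, route_local, shipped, stock_available, stock_low} — 15 facts.

15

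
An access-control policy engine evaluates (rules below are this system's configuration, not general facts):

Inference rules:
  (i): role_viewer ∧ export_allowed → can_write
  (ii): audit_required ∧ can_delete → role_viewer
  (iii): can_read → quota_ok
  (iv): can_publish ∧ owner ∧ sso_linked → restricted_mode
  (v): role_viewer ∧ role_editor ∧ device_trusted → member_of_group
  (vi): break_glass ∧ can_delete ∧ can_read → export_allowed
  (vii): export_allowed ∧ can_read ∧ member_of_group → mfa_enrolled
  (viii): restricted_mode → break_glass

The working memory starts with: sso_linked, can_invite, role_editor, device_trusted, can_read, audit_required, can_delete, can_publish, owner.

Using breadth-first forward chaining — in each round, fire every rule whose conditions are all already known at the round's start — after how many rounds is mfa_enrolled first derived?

Round 1 fires (ii), (iii), (iv), giving role_viewer, quota_ok, restricted_mode.
Round 2 fires (v), (viii), giving member_of_group, break_glass.
Round 3 fires (vi), giving export_allowed.
Round 4 fires (i), (vii), giving can_write, mfa_enrolled.
mfa_enrolled first appears in round 4.

4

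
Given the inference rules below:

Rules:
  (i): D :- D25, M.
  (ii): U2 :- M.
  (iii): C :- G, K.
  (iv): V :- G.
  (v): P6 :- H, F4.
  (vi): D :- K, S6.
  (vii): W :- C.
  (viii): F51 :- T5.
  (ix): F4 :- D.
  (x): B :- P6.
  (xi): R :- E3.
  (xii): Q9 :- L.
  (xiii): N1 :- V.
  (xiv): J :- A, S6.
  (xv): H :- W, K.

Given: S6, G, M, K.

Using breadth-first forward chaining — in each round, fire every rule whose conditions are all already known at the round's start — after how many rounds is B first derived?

Round 1: (ii) [U2 :- M.]; (iii) [C :- G, K.]; (iv) [V :- G.]; (vi) [D :- K, S6.]. Adds U2, C, V, D.
Round 2: (vii) [W :- C.]; (ix) [F4 :- D.]; (xiii) [N1 :- V.]. Adds W, F4, N1.
Round 3: (xv) [H :- W, K.]. Adds H.
Round 4: (v) [P6 :- H, F4.]. Adds P6.
Round 5: (x) [B :- P6.]. Adds B.
B first appears in round 5.

5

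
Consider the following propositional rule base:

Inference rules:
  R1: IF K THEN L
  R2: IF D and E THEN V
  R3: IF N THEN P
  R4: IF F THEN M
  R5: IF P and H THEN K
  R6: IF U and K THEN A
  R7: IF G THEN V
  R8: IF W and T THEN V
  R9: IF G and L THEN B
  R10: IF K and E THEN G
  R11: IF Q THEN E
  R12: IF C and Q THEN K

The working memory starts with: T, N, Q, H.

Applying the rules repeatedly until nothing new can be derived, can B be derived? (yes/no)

yes

Round 1 fires R3, R11, giving P, E.
Round 2 fires R5, giving K.
Round 3 fires R1, R10, giving L, G.
Round 4 fires R7, R9, giving V, B.
B appears in round 4, so it is derivable.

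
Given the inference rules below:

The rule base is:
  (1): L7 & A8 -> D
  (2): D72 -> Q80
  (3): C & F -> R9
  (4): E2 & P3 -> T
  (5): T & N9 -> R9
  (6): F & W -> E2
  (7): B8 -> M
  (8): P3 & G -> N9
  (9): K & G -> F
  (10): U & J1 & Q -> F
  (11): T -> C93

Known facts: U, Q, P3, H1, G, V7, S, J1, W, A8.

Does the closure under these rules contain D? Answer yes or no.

Round 1: (8) [P3 & G -> N9]; (10) [U & J1 & Q -> F]. New: N9, F.
Round 2: (6) [F & W -> E2]. New: E2.
Round 3: (4) [E2 & P3 -> T]. New: T.
Round 4: (5) [T & N9 -> R9]; (11) [T -> C93]. New: R9, C93.
Fixed point reached. D is concluded only by (1); (1) needs L7 (never derived).

no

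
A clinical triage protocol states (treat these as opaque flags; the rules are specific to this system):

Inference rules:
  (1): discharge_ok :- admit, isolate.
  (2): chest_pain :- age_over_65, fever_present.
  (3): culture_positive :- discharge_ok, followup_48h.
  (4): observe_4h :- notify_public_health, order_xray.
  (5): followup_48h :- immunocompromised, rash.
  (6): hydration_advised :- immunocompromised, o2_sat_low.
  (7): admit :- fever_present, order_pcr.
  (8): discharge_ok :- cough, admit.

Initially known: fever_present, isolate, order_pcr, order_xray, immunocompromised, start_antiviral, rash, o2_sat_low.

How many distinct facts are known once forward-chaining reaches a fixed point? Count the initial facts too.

13

[1] (5) [followup_48h :- immunocompromised, rash.]; (6) [hydration_advised :- immunocompromised, o2_sat_low.]; (7) [admit :- fever_present, order_pcr.]. ⇒ new: followup_48h, hydration_advised, admit.
[2] (1) [discharge_ok :- admit, isolate.]. ⇒ new: discharge_ok.
[3] (3) [culture_positive :- discharge_ok, followup_48h.]. ⇒ new: culture_positive.
Closure: {admit, culture_positive, discharge_ok, fever_present, followup_48h, hydration_advised, immunocompromised, isolate, o2_sat_low, order_pcr, order_xray, rash, start_antiviral} — 13 facts.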